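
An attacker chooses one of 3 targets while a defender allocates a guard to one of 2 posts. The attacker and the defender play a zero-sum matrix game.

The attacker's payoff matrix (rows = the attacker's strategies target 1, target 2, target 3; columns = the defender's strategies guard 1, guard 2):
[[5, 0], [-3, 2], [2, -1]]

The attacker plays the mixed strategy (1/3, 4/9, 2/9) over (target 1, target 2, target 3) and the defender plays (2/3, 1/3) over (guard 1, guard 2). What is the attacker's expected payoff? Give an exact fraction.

20/27

Against (2/3, 1/3), each row's expected payoff is target 1: 10/3; target 2: -4/3; target 3: 1.
Taking the (1/3, 4/9, 2/9)-weighted average: (1/3)·(10/3) + (4/9)·(-4/3) + (2/9)·(1) = 20/27.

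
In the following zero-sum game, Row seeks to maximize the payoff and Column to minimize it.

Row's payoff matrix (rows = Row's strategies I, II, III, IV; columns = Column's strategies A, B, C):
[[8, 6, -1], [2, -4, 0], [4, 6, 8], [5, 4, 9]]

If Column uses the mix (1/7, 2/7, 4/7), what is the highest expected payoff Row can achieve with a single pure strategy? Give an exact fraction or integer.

I: (8)·(1/7) + (6)·(2/7) + (-1)·(4/7) = 16/7.
II: (2)·(1/7) + (-4)·(2/7) + (0)·(4/7) = -6/7.
III: (4)·(1/7) + (6)·(2/7) + (8)·(4/7) = 48/7.
IV: (5)·(1/7) + (4)·(2/7) + (9)·(4/7) = 7.
The best pure response is IV with expected payoff 7.

7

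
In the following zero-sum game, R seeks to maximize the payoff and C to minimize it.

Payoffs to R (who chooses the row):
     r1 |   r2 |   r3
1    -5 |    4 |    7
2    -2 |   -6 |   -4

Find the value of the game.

Column r3 is strictly dominated by r2 for C (it gives R more in every row).
The remaining 2×2 game on (1, 2) × (r1, r2) has no saddle point. Let R play 1 with probability p; indifference gives −5p − 2(1−p) = 4p − 6(1−p), so p = 4/13.
Similarly C's optimal q on r1 is 10/13, and the value is -5·(10/13) + (4)·(3/13) = -38/13.

-38/13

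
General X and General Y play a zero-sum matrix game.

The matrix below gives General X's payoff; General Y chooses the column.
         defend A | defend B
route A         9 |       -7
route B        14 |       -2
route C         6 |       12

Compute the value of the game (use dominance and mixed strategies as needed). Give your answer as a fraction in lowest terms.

90/11

Row route A is strictly dominated by row route B, so General X never plays it.
The remaining 2×2 game on (route B, route C) × (defend A, defend B) has no saddle point. Let General X play route B with probability p; indifference gives 14p + 6(1−p) = −2p + 12(1−p), so p = 3/11.
Similarly General Y's optimal q on defend A is 7/11, and the value is 14·(7/11) + (-2)·(4/11) = 90/11.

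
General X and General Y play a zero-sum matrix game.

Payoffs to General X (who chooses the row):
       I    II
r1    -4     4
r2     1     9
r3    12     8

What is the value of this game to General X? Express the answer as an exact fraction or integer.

Row r1 is strictly dominated by row r2, so General X never plays it.
The remaining 2×2 game on (r2, r3) × (I, II) has no saddle point. Let General X play r2 with probability p; indifference gives p + 12(1−p) = 9p + 8(1−p), so p = 1/3.
Similarly General Y's optimal q on I is 1/12, and the value is 1·(1/12) + (9)·(11/12) = 25/3.

25/3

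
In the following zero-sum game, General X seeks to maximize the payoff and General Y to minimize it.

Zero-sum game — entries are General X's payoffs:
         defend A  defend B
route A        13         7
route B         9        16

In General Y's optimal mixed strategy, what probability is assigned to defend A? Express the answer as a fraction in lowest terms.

9/13

Row minima are 7 and 9, so General X's maximin is 9; column maxima are 13 and 16, so General Y's minimax is 13. These differ, so the equilibrium is in mixed strategies.
Let General Y play defend A with probability q. General X is indifferent when 13q + 7(1−q) = 9q + 16(1−q), giving q = 9/13.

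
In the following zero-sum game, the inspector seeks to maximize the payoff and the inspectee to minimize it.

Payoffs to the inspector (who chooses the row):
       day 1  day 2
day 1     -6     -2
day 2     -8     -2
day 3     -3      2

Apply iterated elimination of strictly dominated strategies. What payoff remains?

Row day 1 is strictly dominated by row day 3 (-3>-6, 2>-2); eliminate day 1.
Column day 2 is strictly dominated by day 1 for the inspectee (-8<-2, -3<2); eliminate day 2.
Row day 2 is strictly dominated by row day 3 (-3>-8); eliminate day 2.
Only (day 3, day 1) remains, with payoff -3.

-3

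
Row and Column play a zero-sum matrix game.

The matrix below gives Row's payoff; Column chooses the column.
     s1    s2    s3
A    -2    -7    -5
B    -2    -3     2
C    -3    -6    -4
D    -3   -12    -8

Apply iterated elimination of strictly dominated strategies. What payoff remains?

Row C is strictly dominated by row B (-2>-3, -3>-6, 2>-4); eliminate C.
Row D is strictly dominated by row A (-2>-3, -7>-12, -5>-8); eliminate D.
Column s3 is strictly dominated by s2 for Column (-7<-5, -3<2); eliminate s3.
Column s1 is strictly dominated by s2 for Column (-7<-2, -3<-2); eliminate s1.
Row A is strictly dominated by row B (-3>-7); eliminate A.
Only (B, s2) remains, with payoff -3.

-3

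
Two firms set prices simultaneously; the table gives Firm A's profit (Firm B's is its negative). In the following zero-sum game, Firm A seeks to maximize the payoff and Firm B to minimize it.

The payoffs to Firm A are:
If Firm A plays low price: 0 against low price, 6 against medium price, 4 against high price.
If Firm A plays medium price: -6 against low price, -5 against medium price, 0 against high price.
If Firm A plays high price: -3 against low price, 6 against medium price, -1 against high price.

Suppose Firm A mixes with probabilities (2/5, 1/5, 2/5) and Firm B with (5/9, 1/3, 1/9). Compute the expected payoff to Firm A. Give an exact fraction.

Against (5/9, 1/3, 1/9), each row's expected payoff is low price: 22/9; medium price: -5; high price: 2/9.
Taking the (2/5, 1/5, 2/5)-weighted average: (2/5)·(22/9) + (1/5)·(-5) + (2/5)·(2/9) = 1/15.

1/15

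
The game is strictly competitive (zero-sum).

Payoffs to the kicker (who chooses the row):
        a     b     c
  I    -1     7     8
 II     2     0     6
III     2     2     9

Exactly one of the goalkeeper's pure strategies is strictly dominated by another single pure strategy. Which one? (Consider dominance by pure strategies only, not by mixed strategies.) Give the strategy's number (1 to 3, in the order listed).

3

The goalkeeper prefers columns that give the kicker less. Compare c with a: -1 < 8, 2 < 6, 2 < 9.
So a strictly dominates c for the goalkeeper; c is strictly dominated.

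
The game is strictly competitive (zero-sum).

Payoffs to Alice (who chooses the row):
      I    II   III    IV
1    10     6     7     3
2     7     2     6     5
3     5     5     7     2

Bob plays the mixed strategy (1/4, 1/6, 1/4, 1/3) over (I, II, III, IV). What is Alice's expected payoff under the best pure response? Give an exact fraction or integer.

25/4

1: (10)·(1/4) + (6)·(1/6) + (7)·(1/4) + (3)·(1/3) = 25/4.
2: (7)·(1/4) + (2)·(1/6) + (6)·(1/4) + (5)·(1/3) = 21/4.
3: (5)·(1/4) + (5)·(1/6) + (7)·(1/4) + (2)·(1/3) = 9/2.
The best pure response is 1 with expected payoff 25/4.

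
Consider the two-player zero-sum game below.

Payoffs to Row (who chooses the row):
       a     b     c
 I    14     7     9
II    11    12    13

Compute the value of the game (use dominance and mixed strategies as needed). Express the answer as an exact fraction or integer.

91/8

Column c is strictly dominated by b for Column (it gives Row more in every row).
The remaining 2×2 game on (I, II) × (a, b) has no saddle point. Let Row play I with probability p; indifference gives 14p + 11(1−p) = 7p + 12(1−p), so p = 1/8.
Similarly Column's optimal q on a is 5/8, and the value is 14·(5/8) + (7)·(3/8) = 91/8.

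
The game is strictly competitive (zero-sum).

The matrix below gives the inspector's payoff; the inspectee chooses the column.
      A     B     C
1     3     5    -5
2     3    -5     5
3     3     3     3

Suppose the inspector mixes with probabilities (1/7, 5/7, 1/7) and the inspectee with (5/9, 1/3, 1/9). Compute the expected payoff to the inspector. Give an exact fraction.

Against (5/9, 1/3, 1/9), each row's expected payoff is 1: 25/9; 2: 5/9; 3: 3.
Taking the (1/7, 5/7, 1/7)-weighted average: (1/7)·(25/9) + (5/7)·(5/9) + (1/7)·(3) = 11/9.

11/9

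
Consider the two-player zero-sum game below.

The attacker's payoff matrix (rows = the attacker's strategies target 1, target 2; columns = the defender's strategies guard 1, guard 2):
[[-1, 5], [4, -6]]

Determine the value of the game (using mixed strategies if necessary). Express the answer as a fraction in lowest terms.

7/8

Row minima are -1 and -6, so the attacker's maximin is -1; column maxima are 4 and 5, so the defender's minimax is 4. These differ, so the equilibrium is in mixed strategies.
Let the attacker play target 1 with probability p. The defender is indifferent when −p + 4(1−p) = 5p − 6(1−p), giving p = 5/8.
Let the defender play guard 1 with probability q. The attacker is indifferent when −q + 5(1−q) = 4q − 6(1−q), giving q = 11/16.
The value is -1·(11/16) + (5)·(5/16) = 7/8.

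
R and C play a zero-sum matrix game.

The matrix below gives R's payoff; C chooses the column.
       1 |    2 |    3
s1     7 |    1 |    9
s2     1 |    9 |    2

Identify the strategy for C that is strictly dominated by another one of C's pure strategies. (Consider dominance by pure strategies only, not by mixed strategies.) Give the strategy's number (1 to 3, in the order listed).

C prefers columns that give R less. Compare 3 with 1: 7 < 9, 1 < 2.
So 1 strictly dominates 3 for C; 3 is strictly dominated.

3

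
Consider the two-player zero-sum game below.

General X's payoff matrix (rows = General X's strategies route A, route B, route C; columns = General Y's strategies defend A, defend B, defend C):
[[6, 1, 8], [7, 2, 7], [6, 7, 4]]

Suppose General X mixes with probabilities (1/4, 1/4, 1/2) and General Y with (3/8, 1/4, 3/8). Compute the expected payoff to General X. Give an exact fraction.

Against (3/8, 1/4, 3/8), each row's expected payoff is route A: 11/2; route B: 23/4; route C: 11/2.
Taking the (1/4, 1/4, 1/2)-weighted average: (1/4)·(11/2) + (1/4)·(23/4) + (1/2)·(11/2) = 89/16.

89/16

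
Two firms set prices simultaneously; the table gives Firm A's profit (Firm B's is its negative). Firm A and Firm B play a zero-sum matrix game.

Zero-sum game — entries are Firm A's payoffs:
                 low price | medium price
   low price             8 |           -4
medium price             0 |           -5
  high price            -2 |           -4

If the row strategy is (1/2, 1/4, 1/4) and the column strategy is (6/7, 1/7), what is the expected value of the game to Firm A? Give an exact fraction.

Against (6/7, 1/7), each row's expected payoff is low price: 44/7; medium price: -5/7; high price: -16/7.
Taking the (1/2, 1/4, 1/4)-weighted average: (1/2)·(44/7) + (1/4)·(-5/7) + (1/4)·(-16/7) = 67/28.

67/28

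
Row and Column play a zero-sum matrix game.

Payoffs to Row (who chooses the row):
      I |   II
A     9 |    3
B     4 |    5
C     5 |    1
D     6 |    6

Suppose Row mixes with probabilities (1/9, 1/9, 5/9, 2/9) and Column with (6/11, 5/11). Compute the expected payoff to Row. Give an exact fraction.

425/99

Against (6/11, 5/11), each row's expected payoff is A: 69/11; B: 49/11; C: 35/11; D: 6.
Taking the (1/9, 1/9, 5/9, 2/9)-weighted average: (1/9)·(69/11) + (1/9)·(49/11) + (5/9)·(35/11) + (2/9)·(6) = 425/99.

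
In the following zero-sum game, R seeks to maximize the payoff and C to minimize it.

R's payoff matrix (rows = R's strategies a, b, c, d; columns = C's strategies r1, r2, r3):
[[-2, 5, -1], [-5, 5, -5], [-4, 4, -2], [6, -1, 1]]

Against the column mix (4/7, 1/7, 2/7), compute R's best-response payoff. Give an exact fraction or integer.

a: (-2)·(4/7) + (5)·(1/7) + (-1)·(2/7) = -5/7.
b: (-5)·(4/7) + (5)·(1/7) + (-5)·(2/7) = -25/7.
c: (-4)·(4/7) + (4)·(1/7) + (-2)·(2/7) = -16/7.
d: (6)·(4/7) + (-1)·(1/7) + (1)·(2/7) = 25/7.
The best pure response is d with expected payoff 25/7.

25/7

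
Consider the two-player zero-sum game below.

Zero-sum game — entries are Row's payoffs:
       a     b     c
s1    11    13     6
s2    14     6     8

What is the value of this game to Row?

68/9

Column a is strictly dominated by c for Column (it gives Row more in every row).
The remaining 2×2 game on (s1, s2) × (b, c) has no saddle point. Let Row play s1 with probability p; indifference gives 13p + 6(1−p) = 6p + 8(1−p), so p = 2/9.
Similarly Column's optimal q on b is 2/9, and the value is 13·(2/9) + (6)·(7/9) = 68/9.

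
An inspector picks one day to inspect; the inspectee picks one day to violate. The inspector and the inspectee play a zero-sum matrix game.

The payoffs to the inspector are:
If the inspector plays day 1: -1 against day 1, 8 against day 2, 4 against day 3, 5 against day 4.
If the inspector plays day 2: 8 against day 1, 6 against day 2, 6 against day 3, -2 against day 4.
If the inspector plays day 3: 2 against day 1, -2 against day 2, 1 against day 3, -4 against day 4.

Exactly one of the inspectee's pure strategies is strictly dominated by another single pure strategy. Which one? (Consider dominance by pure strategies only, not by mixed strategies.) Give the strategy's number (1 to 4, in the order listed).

2

The inspectee prefers columns that give the inspector less. Compare day 2 with day 4: 5 < 8, -2 < 6, -4 < -2.
So day 4 strictly dominates day 2 for the inspectee; day 2 is strictly dominated.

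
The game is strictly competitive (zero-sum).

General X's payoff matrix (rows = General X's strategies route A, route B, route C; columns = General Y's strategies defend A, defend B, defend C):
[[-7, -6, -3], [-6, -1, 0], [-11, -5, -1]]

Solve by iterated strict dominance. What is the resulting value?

-6

Row route A is strictly dominated by row route B (-6>-7, -1>-6, 0>-3); eliminate route A.
Column defend C is strictly dominated by defend A for General Y (-6<0, -11<-1); eliminate defend C.
Row route C is strictly dominated by row route B (-6>-11, -1>-5); eliminate route C.
Column defend B is strictly dominated by defend A for General Y (-6<-1); eliminate defend B.
Only (route B, defend A) remains, with payoff -6.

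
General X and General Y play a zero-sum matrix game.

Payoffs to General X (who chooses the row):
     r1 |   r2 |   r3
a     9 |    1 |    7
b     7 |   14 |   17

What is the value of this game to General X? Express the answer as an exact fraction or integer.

Column r3 is strictly dominated by r2 for General Y (it gives General X more in every row).
The remaining 2×2 game on (a, b) × (r1, r2) has no saddle point. Let General X play a with probability p; indifference gives 9p + 7(1−p) = p + 14(1−p), so p = 7/15.
Similarly General Y's optimal q on r1 is 13/15, and the value is 9·(13/15) + (1)·(2/15) = 119/15.

119/15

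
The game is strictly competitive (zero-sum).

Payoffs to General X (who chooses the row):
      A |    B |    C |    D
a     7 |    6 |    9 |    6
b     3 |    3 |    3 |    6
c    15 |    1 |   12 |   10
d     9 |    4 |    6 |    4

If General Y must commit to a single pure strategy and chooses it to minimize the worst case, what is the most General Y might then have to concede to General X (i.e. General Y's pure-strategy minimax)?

6

The worst case (largest entry) in each column is A: 15, B: 6, C: 12, D: 10.
The best (smallest) of these is 6.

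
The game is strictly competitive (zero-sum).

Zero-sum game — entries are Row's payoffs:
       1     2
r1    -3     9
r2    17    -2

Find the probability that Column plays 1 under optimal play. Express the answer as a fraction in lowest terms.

Row minima are -3 and -2, so Row's maximin is -2; column maxima are 17 and 9, so Column's minimax is 9. These differ, so the equilibrium is in mixed strategies.
Let Column play 1 with probability q. Row is indifferent when −3q + 9(1−q) = 17q − 2(1−q), giving q = 11/31.

11/31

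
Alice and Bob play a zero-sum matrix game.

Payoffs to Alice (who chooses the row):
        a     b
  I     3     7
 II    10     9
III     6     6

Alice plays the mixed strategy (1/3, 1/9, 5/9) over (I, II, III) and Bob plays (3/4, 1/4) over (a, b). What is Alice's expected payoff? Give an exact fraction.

Against (3/4, 1/4), each row's expected payoff is I: 4; II: 39/4; III: 6.
Taking the (1/3, 1/9, 5/9)-weighted average: (1/3)·(4) + (1/9)·(39/4) + (5/9)·(6) = 23/4.

23/4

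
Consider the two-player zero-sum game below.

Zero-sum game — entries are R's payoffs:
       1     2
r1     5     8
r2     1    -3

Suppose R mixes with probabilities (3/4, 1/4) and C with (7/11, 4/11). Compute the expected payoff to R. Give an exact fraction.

49/11

Against (7/11, 4/11), each row's expected payoff is r1: 67/11; r2: -5/11.
Taking the (3/4, 1/4)-weighted average: (3/4)·(67/11) + (1/4)·(-5/11) = 49/11.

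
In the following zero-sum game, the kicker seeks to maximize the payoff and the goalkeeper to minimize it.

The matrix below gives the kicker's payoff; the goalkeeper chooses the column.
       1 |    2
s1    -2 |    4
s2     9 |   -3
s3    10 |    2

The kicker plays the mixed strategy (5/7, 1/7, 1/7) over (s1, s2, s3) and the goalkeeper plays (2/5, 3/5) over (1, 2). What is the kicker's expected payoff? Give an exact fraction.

15/7

Against (2/5, 3/5), each row's expected payoff is s1: 8/5; s2: 9/5; s3: 26/5.
Taking the (5/7, 1/7, 1/7)-weighted average: (5/7)·(8/5) + (1/7)·(9/5) + (1/7)·(26/5) = 15/7.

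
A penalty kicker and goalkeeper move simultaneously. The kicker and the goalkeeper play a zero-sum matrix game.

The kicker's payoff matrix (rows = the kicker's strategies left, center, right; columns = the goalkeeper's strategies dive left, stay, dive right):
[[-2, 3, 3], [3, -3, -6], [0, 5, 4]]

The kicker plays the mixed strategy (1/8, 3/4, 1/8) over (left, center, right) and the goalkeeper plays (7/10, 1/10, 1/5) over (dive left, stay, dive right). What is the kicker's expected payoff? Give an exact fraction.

Against (7/10, 1/10, 1/5), each row's expected payoff is left: -1/2; center: 3/5; right: 13/10.
Taking the (1/8, 3/4, 1/8)-weighted average: (1/8)·(-1/2) + (3/4)·(3/5) + (1/8)·(13/10) = 11/20.

11/20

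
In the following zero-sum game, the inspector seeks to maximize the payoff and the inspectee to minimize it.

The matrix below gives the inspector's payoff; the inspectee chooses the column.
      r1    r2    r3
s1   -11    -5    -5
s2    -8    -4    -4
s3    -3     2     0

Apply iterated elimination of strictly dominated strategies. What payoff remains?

-3

Column r3 is strictly dominated by r1 for the inspectee (-11<-5, -8<-4, -3<0); eliminate r3.
Column r2 is strictly dominated by r1 for the inspectee (-11<-5, -8<-4, -3<2); eliminate r2.
Row s2 is strictly dominated by row s3 (-3>-8); eliminate s2.
Row s1 is strictly dominated by row s3 (-3>-11); eliminate s1.
Only (s3, r1) remains, with payoff -3.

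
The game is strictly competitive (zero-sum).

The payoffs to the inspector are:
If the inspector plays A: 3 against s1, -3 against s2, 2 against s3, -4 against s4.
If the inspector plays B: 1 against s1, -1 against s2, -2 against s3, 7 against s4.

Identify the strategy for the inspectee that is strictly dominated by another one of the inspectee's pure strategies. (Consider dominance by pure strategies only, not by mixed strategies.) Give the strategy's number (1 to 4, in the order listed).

The inspectee prefers columns that give the inspector less. Compare s1 with s2: -3 < 3, -1 < 1.
So s2 strictly dominates s1 for the inspectee; s1 is strictly dominated.

1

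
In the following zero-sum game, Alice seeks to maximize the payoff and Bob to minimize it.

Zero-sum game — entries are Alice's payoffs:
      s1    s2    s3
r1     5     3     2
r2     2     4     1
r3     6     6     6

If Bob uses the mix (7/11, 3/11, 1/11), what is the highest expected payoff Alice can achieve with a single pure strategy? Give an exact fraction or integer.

r1: (5)·(7/11) + (3)·(3/11) + (2)·(1/11) = 46/11.
r2: (2)·(7/11) + (4)·(3/11) + (1)·(1/11) = 27/11.
r3: (6)·(7/11) + (6)·(3/11) + (6)·(1/11) = 6.
The best pure response is r3 with expected payoff 6.

6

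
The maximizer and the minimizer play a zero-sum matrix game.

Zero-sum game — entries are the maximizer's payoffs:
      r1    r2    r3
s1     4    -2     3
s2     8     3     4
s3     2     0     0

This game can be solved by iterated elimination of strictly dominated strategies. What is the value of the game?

3

Row s1 is strictly dominated by row s2 (8>4, 3>-2, 4>3); eliminate s1.
Column r1 is strictly dominated by r2 for the minimizer (3<8, 0<2); eliminate r1.
Row s3 is strictly dominated by row s2 (3>0, 4>0); eliminate s3.
Column r3 is strictly dominated by r2 for the minimizer (3<4); eliminate r3.
Only (s2, r2) remains, with payoff 3.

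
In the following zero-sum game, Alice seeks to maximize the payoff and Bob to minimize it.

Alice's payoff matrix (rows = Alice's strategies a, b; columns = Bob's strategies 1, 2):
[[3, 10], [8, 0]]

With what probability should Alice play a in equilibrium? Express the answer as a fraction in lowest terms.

Row minima are 3 and 0, so Alice's maximin is 3; column maxima are 8 and 10, so Bob's minimax is 8. These differ, so the equilibrium is in mixed strategies.
Let Alice play a with probability p. Bob is indifferent when 3p + 8(1−p) = 10p, giving p = 8/15.

8/15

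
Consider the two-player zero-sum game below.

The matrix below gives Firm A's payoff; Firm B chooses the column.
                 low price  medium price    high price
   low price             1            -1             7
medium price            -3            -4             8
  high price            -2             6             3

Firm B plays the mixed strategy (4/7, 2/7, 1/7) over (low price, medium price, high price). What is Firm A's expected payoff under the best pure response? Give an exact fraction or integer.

low price: (1)·(4/7) + (-1)·(2/7) + (7)·(1/7) = 9/7.
medium price: (-3)·(4/7) + (-4)·(2/7) + (8)·(1/7) = -12/7.
high price: (-2)·(4/7) + (6)·(2/7) + (3)·(1/7) = 1.
The best pure response is low price with expected payoff 9/7.

9/7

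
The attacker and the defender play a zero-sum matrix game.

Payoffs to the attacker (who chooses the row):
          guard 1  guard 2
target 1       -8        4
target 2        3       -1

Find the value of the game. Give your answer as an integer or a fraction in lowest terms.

1/4

Row minima are -8 and -1, so the attacker's maximin is -1; column maxima are 3 and 4, so the defender's minimax is 3. These differ, so the equilibrium is in mixed strategies.
Let the attacker play target 1 with probability p. The defender is indifferent when −8p + 3(1−p) = 4p − (1−p), giving p = 1/4.
Let the defender play guard 1 with probability q. The attacker is indifferent when −8q + 4(1−q) = 3q − (1−q), giving q = 5/16.
The value is -8·(5/16) + (4)·(11/16) = 1/4.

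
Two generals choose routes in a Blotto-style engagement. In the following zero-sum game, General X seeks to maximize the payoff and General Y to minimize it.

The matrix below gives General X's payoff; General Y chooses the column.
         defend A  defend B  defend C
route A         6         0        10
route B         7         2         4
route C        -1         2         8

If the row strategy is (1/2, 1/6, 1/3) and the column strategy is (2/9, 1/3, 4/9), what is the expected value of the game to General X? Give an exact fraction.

44/9

Against (2/9, 1/3, 4/9), each row's expected payoff is route A: 52/9; route B: 4; route C: 4.
Taking the (1/2, 1/6, 1/3)-weighted average: (1/2)·(52/9) + (1/6)·(4) + (1/3)·(4) = 44/9.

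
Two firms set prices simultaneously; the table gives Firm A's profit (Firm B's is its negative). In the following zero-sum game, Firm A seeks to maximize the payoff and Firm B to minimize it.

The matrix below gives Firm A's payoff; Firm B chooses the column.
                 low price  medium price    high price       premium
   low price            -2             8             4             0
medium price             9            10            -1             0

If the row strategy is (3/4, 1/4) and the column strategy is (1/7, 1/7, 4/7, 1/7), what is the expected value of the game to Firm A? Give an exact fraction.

81/28

Against (1/7, 1/7, 4/7, 1/7), each row's expected payoff is low price: 22/7; medium price: 15/7.
Taking the (3/4, 1/4)-weighted average: (3/4)·(22/7) + (1/4)·(15/7) = 81/28.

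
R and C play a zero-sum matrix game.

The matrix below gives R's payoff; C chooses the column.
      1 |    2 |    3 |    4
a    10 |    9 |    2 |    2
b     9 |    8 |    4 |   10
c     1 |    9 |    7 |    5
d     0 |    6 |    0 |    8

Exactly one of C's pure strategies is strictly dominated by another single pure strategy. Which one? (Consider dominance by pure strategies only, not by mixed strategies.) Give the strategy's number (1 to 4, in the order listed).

C prefers columns that give R less. Compare 2 with 3: 2 < 9, 4 < 8, 7 < 9, 0 < 6.
So 3 strictly dominates 2 for C; 2 is strictly dominated.

2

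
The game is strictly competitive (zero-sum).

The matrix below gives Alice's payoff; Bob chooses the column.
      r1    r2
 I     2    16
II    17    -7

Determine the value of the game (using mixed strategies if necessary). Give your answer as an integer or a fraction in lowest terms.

Row minima are 2 and -7, so Alice's maximin is 2; column maxima are 17 and 16, so Bob's minimax is 16. These differ, so the equilibrium is in mixed strategies.
Let Alice play I with probability p. Bob is indifferent when 2p + 17(1−p) = 16p − 7(1−p), giving p = 12/19.
Let Bob play r1 with probability q. Alice is indifferent when 2q + 16(1−q) = 17q − 7(1−q), giving q = 23/38.
The value is 2·(23/38) + (16)·(15/38) = 143/19.

143/19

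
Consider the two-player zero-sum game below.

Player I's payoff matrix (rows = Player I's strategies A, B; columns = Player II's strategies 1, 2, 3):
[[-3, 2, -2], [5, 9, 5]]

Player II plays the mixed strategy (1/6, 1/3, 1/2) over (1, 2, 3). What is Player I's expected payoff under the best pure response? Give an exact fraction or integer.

19/3

A: (-3)·(1/6) + (2)·(1/3) + (-2)·(1/2) = -5/6.
B: (5)·(1/6) + (9)·(1/3) + (5)·(1/2) = 19/3.
The best pure response is B with expected payoff 19/3.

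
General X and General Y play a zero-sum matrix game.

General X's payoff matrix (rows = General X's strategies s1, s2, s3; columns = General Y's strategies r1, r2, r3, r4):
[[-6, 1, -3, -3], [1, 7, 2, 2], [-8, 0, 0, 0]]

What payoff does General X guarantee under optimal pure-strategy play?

1

Row minima: -6, 1, -8 → General X's maximin is 1.
Column maxima: 1, 7, 2, 2 → General Y's minimax is 1.
They coincide at (s2, r1), so the value is 1.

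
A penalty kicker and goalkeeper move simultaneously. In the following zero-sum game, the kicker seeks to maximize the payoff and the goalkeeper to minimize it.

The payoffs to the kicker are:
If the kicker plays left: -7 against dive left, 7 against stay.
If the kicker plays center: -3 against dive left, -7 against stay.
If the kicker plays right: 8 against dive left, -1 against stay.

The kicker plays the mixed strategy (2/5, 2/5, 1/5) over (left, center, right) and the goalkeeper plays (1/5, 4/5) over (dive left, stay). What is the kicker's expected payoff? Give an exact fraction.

Against (1/5, 4/5), each row's expected payoff is left: 21/5; center: -31/5; right: 4/5.
Taking the (2/5, 2/5, 1/5)-weighted average: (2/5)·(21/5) + (2/5)·(-31/5) + (1/5)·(4/5) = -16/25.

-16/25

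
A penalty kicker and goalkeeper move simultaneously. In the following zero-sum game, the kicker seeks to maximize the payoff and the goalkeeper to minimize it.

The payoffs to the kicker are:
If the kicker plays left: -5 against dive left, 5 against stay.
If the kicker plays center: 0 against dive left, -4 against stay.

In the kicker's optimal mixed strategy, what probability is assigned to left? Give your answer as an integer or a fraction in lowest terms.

2/7

Row minima are -5 and -4, so the kicker's maximin is -4; column maxima are 0 and 5, so the goalkeeper's minimax is 0. These differ, so the equilibrium is in mixed strategies.
Let the kicker play left with probability p. The goalkeeper is indifferent when −5p = 5p − 4(1−p), giving p = 2/7.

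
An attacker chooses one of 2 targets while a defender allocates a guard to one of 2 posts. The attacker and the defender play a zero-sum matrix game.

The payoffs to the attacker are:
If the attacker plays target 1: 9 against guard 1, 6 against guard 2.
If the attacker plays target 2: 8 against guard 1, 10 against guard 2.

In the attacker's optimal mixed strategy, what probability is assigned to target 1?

2/5

Row minima are 6 and 8, so the attacker's maximin is 8; column maxima are 9 and 10, so the defender's minimax is 9. These differ, so the equilibrium is in mixed strategies.
Let the attacker play target 1 with probability p. The defender is indifferent when 9p + 8(1−p) = 6p + 10(1−p), giving p = 2/5.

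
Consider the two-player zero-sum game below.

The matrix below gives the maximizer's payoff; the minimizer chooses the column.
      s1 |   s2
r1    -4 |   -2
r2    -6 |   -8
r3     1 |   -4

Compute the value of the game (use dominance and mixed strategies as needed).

-18/7

Row r2 is strictly dominated by row r1, so the maximizer never plays it.
The remaining 2×2 game on (r1, r3) × (s1, s2) has no saddle point. Let the maximizer play r1 with probability p; indifference gives −4p + (1−p) = −2p − 4(1−p), so p = 5/7.
Similarly the minimizer's optimal q on s1 is 2/7, and the value is -4·(2/7) + (-2)·(5/7) = -18/7.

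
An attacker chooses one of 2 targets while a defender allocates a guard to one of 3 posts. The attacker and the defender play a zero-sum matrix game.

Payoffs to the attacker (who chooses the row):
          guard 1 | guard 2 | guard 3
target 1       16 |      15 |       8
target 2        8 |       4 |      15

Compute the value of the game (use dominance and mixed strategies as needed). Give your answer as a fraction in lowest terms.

193/18

Column guard 1 is strictly dominated by guard 2 for the defender (it gives the attacker more in every row).
The remaining 2×2 game on (target 1, target 2) × (guard 2, guard 3) has no saddle point. Let the attacker play target 1 with probability p; indifference gives 15p + 4(1−p) = 8p + 15(1−p), so p = 11/18.
Similarly the defender's optimal q on guard 2 is 7/18, and the value is 15·(7/18) + (8)·(11/18) = 193/18.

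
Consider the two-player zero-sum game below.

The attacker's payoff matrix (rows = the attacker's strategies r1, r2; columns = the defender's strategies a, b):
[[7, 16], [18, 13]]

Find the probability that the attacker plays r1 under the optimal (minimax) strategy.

Row minima are 7 and 13, so the attacker's maximin is 13; column maxima are 18 and 16, so the defender's minimax is 16. These differ, so the equilibrium is in mixed strategies.
Let the attacker play r1 with probability p. The defender is indifferent when 7p + 18(1−p) = 16p + 13(1−p), giving p = 5/14.

5/14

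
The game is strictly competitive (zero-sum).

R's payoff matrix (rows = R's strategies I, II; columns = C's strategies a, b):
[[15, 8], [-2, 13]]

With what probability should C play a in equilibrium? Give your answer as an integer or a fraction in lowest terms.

5/22

Row minima are 8 and -2, so R's maximin is 8; column maxima are 15 and 13, so C's minimax is 13. These differ, so the equilibrium is in mixed strategies.
Let C play a with probability q. R is indifferent when 15q + 8(1−q) = −2q + 13(1−q), giving q = 5/22.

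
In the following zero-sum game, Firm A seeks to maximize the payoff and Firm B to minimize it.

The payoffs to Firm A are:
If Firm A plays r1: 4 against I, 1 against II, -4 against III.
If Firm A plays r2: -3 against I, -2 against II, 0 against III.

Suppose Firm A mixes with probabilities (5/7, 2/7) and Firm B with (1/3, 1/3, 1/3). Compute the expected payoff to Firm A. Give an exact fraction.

Against (1/3, 1/3, 1/3), each row's expected payoff is r1: 1/3; r2: -5/3.
Taking the (5/7, 2/7)-weighted average: (5/7)·(1/3) + (2/7)·(-5/3) = -5/21.

-5/21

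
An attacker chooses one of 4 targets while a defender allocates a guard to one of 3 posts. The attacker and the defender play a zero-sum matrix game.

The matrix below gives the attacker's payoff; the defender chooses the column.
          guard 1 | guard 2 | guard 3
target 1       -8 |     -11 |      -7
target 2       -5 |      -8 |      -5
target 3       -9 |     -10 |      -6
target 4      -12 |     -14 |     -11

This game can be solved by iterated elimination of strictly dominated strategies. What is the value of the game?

-8

Row target 1 is strictly dominated by row target 2 (-5>-8, -8>-11, -5>-7); eliminate target 1.
Column guard 3 is strictly dominated by guard 2 for the defender (-8<-5, -10<-6, -14<-11); eliminate guard 3.
Row target 4 is strictly dominated by row target 2 (-5>-12, -8>-14); eliminate target 4.
Row target 3 is strictly dominated by row target 2 (-5>-9, -8>-10); eliminate target 3.
Column guard 1 is strictly dominated by guard 2 for the defender (-8<-5); eliminate guard 1.
Only (target 2, guard 2) remains, with payoff -8.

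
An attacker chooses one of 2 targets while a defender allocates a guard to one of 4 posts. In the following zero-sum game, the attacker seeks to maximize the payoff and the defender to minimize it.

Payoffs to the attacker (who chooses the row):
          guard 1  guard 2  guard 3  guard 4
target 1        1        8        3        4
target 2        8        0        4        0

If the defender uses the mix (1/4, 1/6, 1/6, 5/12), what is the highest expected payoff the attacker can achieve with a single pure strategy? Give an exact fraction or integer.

15/4

target 1: (1)·(1/4) + (8)·(1/6) + (3)·(1/6) + (4)·(5/12) = 15/4.
target 2: (8)·(1/4) + (0)·(1/6) + (4)·(1/6) + (0)·(5/12) = 8/3.
The best pure response is target 1 with expected payoff 15/4.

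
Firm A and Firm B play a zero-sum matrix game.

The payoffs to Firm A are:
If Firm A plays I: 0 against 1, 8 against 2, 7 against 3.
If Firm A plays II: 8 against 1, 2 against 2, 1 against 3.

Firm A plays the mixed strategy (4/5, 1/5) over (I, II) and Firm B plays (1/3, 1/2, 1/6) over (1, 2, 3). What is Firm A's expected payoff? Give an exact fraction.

Against (1/3, 1/2, 1/6), each row's expected payoff is I: 31/6; II: 23/6.
Taking the (4/5, 1/5)-weighted average: (4/5)·(31/6) + (1/5)·(23/6) = 49/10.

49/10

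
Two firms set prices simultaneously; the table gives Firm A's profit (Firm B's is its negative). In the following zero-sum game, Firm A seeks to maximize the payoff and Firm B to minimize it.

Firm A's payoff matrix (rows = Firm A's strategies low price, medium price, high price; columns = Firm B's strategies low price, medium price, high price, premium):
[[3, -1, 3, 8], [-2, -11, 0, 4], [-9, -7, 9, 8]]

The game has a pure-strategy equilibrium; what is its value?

Row minima: -1, -11, -9 → Firm A's maximin is -1.
Column maxima: 3, -1, 9, 8 → Firm B's minimax is -1.
They coincide at (low price, medium price), so the value is -1.

-1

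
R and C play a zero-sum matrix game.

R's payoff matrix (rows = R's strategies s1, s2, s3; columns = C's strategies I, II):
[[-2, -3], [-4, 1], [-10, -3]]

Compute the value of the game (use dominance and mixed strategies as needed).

Row s3 is strictly dominated by row s2, so R never plays it.
The remaining 2×2 game on (s1, s2) × (I, II) has no saddle point. Let R play s1 with probability p; indifference gives −2p − 4(1−p) = −3p + (1−p), so p = 5/6.
Similarly C's optimal q on I is 2/3, and the value is -2·(2/3) + (-3)·(1/3) = -7/3.

-7/3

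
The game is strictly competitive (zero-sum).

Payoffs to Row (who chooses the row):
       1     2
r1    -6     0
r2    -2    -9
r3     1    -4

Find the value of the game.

Row r2 is strictly dominated by row r3, so Row never plays it.
The remaining 2×2 game on (r1, r3) × (1, 2) has no saddle point. Let Row play r1 with probability p; indifference gives −6p + (1−p) = −4(1−p), so p = 5/11.
Similarly Column's optimal q on 1 is 4/11, and the value is -6·(4/11) + (0)·(7/11) = -24/11.

-24/11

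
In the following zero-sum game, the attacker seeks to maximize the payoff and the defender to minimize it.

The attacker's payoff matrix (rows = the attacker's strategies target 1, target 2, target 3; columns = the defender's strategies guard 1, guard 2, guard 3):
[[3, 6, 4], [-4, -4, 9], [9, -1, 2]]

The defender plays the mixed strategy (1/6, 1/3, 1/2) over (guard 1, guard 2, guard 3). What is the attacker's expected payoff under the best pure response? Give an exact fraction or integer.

target 1: (3)·(1/6) + (6)·(1/3) + (4)·(1/2) = 9/2.
target 2: (-4)·(1/6) + (-4)·(1/3) + (9)·(1/2) = 5/2.
target 3: (9)·(1/6) + (-1)·(1/3) + (2)·(1/2) = 13/6.
The best pure response is target 1 with expected payoff 9/2.

9/2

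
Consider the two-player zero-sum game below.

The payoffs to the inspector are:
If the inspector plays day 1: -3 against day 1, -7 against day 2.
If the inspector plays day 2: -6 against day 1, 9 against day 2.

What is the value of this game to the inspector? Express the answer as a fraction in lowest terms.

-69/19

Row minima are -7 and -6, so the inspector's maximin is -6; column maxima are -3 and 9, so the inspectee's minimax is -3. These differ, so the equilibrium is in mixed strategies.
Let the inspector play day 1 with probability p. The inspectee is indifferent when −3p − 6(1−p) = −7p + 9(1−p), giving p = 15/19.
Let the inspectee play day 1 with probability q. The inspector is indifferent when −3q − 7(1−q) = −6q + 9(1−q), giving q = 16/19.
The value is -3·(16/19) + (-7)·(3/19) = -69/19.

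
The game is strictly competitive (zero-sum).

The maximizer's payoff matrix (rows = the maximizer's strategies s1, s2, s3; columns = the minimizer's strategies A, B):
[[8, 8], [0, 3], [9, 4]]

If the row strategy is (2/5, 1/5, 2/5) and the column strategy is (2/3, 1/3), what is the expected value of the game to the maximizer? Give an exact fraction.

19/3

Against (2/3, 1/3), each row's expected payoff is s1: 8; s2: 1; s3: 22/3.
Taking the (2/5, 1/5, 2/5)-weighted average: (2/5)·(8) + (1/5)·(1) + (2/5)·(22/3) = 19/3.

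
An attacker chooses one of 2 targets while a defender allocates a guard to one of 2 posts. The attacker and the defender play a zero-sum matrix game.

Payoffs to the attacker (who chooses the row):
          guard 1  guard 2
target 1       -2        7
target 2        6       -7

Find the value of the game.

Row minima are -2 and -7, so the attacker's maximin is -2; column maxima are 6 and 7, so the defender's minimax is 6. These differ, so the equilibrium is in mixed strategies.
Let the attacker play target 1 with probability p. The defender is indifferent when −2p + 6(1−p) = 7p − 7(1−p), giving p = 13/22.
Let the defender play guard 1 with probability q. The attacker is indifferent when −2q + 7(1−q) = 6q − 7(1−q), giving q = 7/11.
The value is -2·(7/11) + (7)·(4/11) = 14/11.

14/11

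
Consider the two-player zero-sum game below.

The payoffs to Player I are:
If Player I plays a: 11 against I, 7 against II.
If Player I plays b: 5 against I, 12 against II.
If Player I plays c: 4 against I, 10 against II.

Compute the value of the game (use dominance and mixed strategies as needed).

Row c is strictly dominated by row b, so Player I never plays it.
The remaining 2×2 game on (a, b) × (I, II) has no saddle point. Let Player I play a with probability p; indifference gives 11p + 5(1−p) = 7p + 12(1−p), so p = 7/11.
Similarly Player II's optimal q on I is 5/11, and the value is 11·(5/11) + (7)·(6/11) = 97/11.

97/11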